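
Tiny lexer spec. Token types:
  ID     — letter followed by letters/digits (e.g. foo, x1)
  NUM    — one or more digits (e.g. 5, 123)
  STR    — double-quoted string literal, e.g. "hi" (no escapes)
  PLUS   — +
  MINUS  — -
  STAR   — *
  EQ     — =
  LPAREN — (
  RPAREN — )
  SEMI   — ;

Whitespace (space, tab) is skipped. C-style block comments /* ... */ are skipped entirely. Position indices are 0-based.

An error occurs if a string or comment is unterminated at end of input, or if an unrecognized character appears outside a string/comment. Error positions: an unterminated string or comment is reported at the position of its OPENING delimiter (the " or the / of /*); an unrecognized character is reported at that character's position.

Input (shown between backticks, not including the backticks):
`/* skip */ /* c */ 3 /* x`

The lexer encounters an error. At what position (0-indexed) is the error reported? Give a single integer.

Answer: 21

Derivation:
pos=0: enter COMMENT mode (saw '/*')
exit COMMENT mode (now at pos=10)
pos=11: enter COMMENT mode (saw '/*')
exit COMMENT mode (now at pos=18)
pos=19: emit NUM '3' (now at pos=20)
pos=21: enter COMMENT mode (saw '/*')
pos=21: ERROR — unterminated comment (reached EOF)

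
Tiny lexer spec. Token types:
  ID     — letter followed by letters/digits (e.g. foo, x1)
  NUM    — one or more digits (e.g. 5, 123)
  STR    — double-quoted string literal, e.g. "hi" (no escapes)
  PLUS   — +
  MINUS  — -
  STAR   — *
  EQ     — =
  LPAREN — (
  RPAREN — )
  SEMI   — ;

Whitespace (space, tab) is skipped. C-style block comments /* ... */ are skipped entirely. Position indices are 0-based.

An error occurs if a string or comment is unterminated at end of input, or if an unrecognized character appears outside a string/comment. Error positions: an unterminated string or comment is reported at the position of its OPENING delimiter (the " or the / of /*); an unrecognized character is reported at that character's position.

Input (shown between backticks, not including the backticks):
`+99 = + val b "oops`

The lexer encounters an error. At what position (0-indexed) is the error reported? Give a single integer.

pos=0: emit PLUS '+'
pos=1: emit NUM '99' (now at pos=3)
pos=4: emit EQ '='
pos=6: emit PLUS '+'
pos=8: emit ID 'val' (now at pos=11)
pos=12: emit ID 'b' (now at pos=13)
pos=14: enter STRING mode
pos=14: ERROR — unterminated string

Answer: 14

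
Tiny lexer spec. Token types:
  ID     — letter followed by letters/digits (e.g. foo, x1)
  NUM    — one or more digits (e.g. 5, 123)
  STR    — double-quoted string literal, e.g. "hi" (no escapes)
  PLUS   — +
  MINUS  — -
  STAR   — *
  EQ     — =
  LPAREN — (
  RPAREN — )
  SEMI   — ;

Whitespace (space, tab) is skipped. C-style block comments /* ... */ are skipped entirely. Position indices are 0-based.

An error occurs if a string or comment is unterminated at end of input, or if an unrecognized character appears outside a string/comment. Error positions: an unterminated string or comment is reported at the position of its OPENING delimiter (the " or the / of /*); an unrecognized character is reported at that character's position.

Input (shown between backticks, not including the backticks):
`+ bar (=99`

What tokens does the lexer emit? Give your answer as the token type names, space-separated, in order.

Answer: PLUS ID LPAREN EQ NUM

Derivation:
pos=0: emit PLUS '+'
pos=2: emit ID 'bar' (now at pos=5)
pos=6: emit LPAREN '('
pos=7: emit EQ '='
pos=8: emit NUM '99' (now at pos=10)
DONE. 5 tokens: [PLUS, ID, LPAREN, EQ, NUM]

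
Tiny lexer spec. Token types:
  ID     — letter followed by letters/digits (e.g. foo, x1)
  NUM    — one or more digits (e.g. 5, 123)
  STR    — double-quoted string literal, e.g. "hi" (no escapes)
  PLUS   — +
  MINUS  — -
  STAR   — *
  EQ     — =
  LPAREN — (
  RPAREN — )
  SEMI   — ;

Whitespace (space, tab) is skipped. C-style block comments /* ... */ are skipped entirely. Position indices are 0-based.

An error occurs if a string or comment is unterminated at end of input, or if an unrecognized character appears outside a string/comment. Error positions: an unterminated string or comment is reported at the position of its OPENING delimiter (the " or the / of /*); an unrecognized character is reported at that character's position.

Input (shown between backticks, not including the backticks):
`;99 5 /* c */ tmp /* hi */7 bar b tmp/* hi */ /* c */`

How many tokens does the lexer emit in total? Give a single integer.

pos=0: emit SEMI ';'
pos=1: emit NUM '99' (now at pos=3)
pos=4: emit NUM '5' (now at pos=5)
pos=6: enter COMMENT mode (saw '/*')
exit COMMENT mode (now at pos=13)
pos=14: emit ID 'tmp' (now at pos=17)
pos=18: enter COMMENT mode (saw '/*')
exit COMMENT mode (now at pos=26)
pos=26: emit NUM '7' (now at pos=27)
pos=28: emit ID 'bar' (now at pos=31)
pos=32: emit ID 'b' (now at pos=33)
pos=34: emit ID 'tmp' (now at pos=37)
pos=37: enter COMMENT mode (saw '/*')
exit COMMENT mode (now at pos=45)
pos=46: enter COMMENT mode (saw '/*')
exit COMMENT mode (now at pos=53)
DONE. 8 tokens: [SEMI, NUM, NUM, ID, NUM, ID, ID, ID]

Answer: 8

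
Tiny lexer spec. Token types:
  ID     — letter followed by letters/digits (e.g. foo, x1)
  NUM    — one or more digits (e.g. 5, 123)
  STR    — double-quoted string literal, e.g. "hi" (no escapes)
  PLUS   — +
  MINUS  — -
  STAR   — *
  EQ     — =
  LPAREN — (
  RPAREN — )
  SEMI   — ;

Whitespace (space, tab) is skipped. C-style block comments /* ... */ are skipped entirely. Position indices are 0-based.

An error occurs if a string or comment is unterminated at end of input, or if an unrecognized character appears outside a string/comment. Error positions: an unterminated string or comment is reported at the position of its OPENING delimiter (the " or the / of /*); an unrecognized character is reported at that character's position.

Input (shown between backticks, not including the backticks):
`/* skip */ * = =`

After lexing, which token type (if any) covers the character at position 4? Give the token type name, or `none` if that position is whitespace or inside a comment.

Answer: none

Derivation:
pos=0: enter COMMENT mode (saw '/*')
exit COMMENT mode (now at pos=10)
pos=11: emit STAR '*'
pos=13: emit EQ '='
pos=15: emit EQ '='
DONE. 3 tokens: [STAR, EQ, EQ]
Position 4: char is 'k' -> none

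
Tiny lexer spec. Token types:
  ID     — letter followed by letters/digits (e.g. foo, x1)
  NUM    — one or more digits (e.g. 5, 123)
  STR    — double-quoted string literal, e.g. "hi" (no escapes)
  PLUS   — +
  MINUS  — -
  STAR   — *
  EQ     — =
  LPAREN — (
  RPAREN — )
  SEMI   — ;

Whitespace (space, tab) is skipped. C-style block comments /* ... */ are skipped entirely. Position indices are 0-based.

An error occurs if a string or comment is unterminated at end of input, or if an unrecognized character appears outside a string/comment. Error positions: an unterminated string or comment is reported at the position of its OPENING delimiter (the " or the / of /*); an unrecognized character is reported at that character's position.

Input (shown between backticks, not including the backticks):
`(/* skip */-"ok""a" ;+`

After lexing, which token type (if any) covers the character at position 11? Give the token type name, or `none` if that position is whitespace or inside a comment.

Answer: MINUS

Derivation:
pos=0: emit LPAREN '('
pos=1: enter COMMENT mode (saw '/*')
exit COMMENT mode (now at pos=11)
pos=11: emit MINUS '-'
pos=12: enter STRING mode
pos=12: emit STR "ok" (now at pos=16)
pos=16: enter STRING mode
pos=16: emit STR "a" (now at pos=19)
pos=20: emit SEMI ';'
pos=21: emit PLUS '+'
DONE. 6 tokens: [LPAREN, MINUS, STR, STR, SEMI, PLUS]
Position 11: char is '-' -> MINUS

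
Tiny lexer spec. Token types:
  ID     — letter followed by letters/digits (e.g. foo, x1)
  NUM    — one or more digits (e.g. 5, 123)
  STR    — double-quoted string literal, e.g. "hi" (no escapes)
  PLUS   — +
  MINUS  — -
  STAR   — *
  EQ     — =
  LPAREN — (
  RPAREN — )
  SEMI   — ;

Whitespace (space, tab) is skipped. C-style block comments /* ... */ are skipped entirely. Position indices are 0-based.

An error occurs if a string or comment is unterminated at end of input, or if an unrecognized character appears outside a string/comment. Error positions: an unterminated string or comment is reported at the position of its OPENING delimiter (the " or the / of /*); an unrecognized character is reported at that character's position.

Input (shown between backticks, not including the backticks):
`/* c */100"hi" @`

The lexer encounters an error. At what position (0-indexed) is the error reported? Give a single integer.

Answer: 15

Derivation:
pos=0: enter COMMENT mode (saw '/*')
exit COMMENT mode (now at pos=7)
pos=7: emit NUM '100' (now at pos=10)
pos=10: enter STRING mode
pos=10: emit STR "hi" (now at pos=14)
pos=15: ERROR — unrecognized char '@'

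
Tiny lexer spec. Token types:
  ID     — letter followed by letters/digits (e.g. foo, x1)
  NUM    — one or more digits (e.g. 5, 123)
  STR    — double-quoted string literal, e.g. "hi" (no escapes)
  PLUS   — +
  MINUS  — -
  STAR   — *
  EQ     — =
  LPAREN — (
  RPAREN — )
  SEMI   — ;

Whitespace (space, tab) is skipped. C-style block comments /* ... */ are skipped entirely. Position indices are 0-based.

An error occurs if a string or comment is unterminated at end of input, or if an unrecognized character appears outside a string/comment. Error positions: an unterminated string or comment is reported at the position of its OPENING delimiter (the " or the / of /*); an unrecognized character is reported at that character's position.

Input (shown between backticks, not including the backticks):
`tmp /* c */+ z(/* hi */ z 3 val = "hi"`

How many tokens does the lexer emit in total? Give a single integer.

Answer: 9

Derivation:
pos=0: emit ID 'tmp' (now at pos=3)
pos=4: enter COMMENT mode (saw '/*')
exit COMMENT mode (now at pos=11)
pos=11: emit PLUS '+'
pos=13: emit ID 'z' (now at pos=14)
pos=14: emit LPAREN '('
pos=15: enter COMMENT mode (saw '/*')
exit COMMENT mode (now at pos=23)
pos=24: emit ID 'z' (now at pos=25)
pos=26: emit NUM '3' (now at pos=27)
pos=28: emit ID 'val' (now at pos=31)
pos=32: emit EQ '='
pos=34: enter STRING mode
pos=34: emit STR "hi" (now at pos=38)
DONE. 9 tokens: [ID, PLUS, ID, LPAREN, ID, NUM, ID, EQ, STR]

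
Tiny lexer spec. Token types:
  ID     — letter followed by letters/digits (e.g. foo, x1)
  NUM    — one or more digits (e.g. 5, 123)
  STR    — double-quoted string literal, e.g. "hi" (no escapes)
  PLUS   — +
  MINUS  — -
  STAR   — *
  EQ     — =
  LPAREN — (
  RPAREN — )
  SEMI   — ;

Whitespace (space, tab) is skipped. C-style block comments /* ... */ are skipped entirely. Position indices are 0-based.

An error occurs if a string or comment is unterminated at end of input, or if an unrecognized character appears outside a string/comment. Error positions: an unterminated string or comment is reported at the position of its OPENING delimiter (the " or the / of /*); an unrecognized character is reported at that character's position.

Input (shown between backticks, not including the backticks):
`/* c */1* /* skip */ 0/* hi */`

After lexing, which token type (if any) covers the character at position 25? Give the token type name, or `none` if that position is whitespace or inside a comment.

pos=0: enter COMMENT mode (saw '/*')
exit COMMENT mode (now at pos=7)
pos=7: emit NUM '1' (now at pos=8)
pos=8: emit STAR '*'
pos=10: enter COMMENT mode (saw '/*')
exit COMMENT mode (now at pos=20)
pos=21: emit NUM '0' (now at pos=22)
pos=22: enter COMMENT mode (saw '/*')
exit COMMENT mode (now at pos=30)
DONE. 3 tokens: [NUM, STAR, NUM]
Position 25: char is 'h' -> none

Answer: none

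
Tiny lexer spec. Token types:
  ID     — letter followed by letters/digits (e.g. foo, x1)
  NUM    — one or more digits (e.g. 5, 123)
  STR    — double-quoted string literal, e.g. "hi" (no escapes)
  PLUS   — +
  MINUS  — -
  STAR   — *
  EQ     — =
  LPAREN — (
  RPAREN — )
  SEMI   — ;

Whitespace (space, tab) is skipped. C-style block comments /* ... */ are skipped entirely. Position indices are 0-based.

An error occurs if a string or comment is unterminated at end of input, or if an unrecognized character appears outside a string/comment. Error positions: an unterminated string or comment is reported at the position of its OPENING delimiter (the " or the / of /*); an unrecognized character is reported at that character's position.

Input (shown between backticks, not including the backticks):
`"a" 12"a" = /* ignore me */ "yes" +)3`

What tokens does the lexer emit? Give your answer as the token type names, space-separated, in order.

Answer: STR NUM STR EQ STR PLUS RPAREN NUM

Derivation:
pos=0: enter STRING mode
pos=0: emit STR "a" (now at pos=3)
pos=4: emit NUM '12' (now at pos=6)
pos=6: enter STRING mode
pos=6: emit STR "a" (now at pos=9)
pos=10: emit EQ '='
pos=12: enter COMMENT mode (saw '/*')
exit COMMENT mode (now at pos=27)
pos=28: enter STRING mode
pos=28: emit STR "yes" (now at pos=33)
pos=34: emit PLUS '+'
pos=35: emit RPAREN ')'
pos=36: emit NUM '3' (now at pos=37)
DONE. 8 tokens: [STR, NUM, STR, EQ, STR, PLUS, RPAREN, NUM]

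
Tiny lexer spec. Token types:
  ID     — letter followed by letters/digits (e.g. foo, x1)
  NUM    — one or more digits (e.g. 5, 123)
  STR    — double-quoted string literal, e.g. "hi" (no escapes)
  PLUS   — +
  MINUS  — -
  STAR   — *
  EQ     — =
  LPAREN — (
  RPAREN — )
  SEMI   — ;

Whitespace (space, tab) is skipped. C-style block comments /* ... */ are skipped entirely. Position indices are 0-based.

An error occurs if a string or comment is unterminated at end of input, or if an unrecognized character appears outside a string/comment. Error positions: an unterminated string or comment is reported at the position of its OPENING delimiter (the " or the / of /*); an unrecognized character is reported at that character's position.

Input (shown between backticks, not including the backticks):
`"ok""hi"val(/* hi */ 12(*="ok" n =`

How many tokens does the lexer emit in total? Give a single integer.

pos=0: enter STRING mode
pos=0: emit STR "ok" (now at pos=4)
pos=4: enter STRING mode
pos=4: emit STR "hi" (now at pos=8)
pos=8: emit ID 'val' (now at pos=11)
pos=11: emit LPAREN '('
pos=12: enter COMMENT mode (saw '/*')
exit COMMENT mode (now at pos=20)
pos=21: emit NUM '12' (now at pos=23)
pos=23: emit LPAREN '('
pos=24: emit STAR '*'
pos=25: emit EQ '='
pos=26: enter STRING mode
pos=26: emit STR "ok" (now at pos=30)
pos=31: emit ID 'n' (now at pos=32)
pos=33: emit EQ '='
DONE. 11 tokens: [STR, STR, ID, LPAREN, NUM, LPAREN, STAR, EQ, STR, ID, EQ]

Answer: 11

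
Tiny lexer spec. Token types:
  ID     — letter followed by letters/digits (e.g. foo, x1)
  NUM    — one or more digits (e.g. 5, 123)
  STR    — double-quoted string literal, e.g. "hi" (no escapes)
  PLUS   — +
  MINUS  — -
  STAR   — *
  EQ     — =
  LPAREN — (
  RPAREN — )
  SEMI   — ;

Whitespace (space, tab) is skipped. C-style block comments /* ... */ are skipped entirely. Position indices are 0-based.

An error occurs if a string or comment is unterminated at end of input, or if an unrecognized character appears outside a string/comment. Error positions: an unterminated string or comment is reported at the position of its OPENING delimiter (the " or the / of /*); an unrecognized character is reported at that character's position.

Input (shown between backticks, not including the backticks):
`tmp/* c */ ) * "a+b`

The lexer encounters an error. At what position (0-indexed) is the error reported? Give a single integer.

Answer: 15

Derivation:
pos=0: emit ID 'tmp' (now at pos=3)
pos=3: enter COMMENT mode (saw '/*')
exit COMMENT mode (now at pos=10)
pos=11: emit RPAREN ')'
pos=13: emit STAR '*'
pos=15: enter STRING mode
pos=15: ERROR — unterminated string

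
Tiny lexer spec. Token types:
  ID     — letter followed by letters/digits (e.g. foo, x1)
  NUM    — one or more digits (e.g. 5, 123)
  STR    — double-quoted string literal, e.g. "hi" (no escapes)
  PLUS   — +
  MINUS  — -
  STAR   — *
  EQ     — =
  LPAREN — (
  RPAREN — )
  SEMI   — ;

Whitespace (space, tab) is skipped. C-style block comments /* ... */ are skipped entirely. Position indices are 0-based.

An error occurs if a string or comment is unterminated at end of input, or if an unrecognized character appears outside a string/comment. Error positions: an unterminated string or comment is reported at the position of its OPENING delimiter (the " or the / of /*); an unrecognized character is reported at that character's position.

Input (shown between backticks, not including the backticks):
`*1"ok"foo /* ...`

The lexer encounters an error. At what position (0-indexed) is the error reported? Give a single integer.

Answer: 10

Derivation:
pos=0: emit STAR '*'
pos=1: emit NUM '1' (now at pos=2)
pos=2: enter STRING mode
pos=2: emit STR "ok" (now at pos=6)
pos=6: emit ID 'foo' (now at pos=9)
pos=10: enter COMMENT mode (saw '/*')
pos=10: ERROR — unterminated comment (reached EOF)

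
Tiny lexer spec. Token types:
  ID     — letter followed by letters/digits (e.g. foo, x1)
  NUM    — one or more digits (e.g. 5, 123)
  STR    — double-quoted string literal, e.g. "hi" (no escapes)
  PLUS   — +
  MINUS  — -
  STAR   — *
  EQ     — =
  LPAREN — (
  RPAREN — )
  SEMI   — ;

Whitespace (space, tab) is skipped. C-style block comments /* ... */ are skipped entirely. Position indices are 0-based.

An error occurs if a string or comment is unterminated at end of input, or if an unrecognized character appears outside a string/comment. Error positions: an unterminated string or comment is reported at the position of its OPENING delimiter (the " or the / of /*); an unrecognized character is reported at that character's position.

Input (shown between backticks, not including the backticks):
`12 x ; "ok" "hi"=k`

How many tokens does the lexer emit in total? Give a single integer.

pos=0: emit NUM '12' (now at pos=2)
pos=3: emit ID 'x' (now at pos=4)
pos=5: emit SEMI ';'
pos=7: enter STRING mode
pos=7: emit STR "ok" (now at pos=11)
pos=12: enter STRING mode
pos=12: emit STR "hi" (now at pos=16)
pos=16: emit EQ '='
pos=17: emit ID 'k' (now at pos=18)
DONE. 7 tokens: [NUM, ID, SEMI, STR, STR, EQ, ID]

Answer: 7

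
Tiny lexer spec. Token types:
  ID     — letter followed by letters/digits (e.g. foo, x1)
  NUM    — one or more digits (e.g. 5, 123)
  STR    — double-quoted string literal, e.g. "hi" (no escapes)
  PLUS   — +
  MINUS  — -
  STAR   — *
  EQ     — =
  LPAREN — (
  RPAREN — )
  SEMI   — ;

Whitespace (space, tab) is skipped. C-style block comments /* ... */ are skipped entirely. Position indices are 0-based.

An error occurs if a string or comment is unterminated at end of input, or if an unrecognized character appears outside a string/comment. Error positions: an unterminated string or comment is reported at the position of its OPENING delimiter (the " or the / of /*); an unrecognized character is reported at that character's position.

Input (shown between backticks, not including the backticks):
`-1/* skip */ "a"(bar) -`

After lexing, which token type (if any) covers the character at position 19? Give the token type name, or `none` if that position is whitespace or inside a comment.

Answer: ID

Derivation:
pos=0: emit MINUS '-'
pos=1: emit NUM '1' (now at pos=2)
pos=2: enter COMMENT mode (saw '/*')
exit COMMENT mode (now at pos=12)
pos=13: enter STRING mode
pos=13: emit STR "a" (now at pos=16)
pos=16: emit LPAREN '('
pos=17: emit ID 'bar' (now at pos=20)
pos=20: emit RPAREN ')'
pos=22: emit MINUS '-'
DONE. 7 tokens: [MINUS, NUM, STR, LPAREN, ID, RPAREN, MINUS]
Position 19: char is 'r' -> ID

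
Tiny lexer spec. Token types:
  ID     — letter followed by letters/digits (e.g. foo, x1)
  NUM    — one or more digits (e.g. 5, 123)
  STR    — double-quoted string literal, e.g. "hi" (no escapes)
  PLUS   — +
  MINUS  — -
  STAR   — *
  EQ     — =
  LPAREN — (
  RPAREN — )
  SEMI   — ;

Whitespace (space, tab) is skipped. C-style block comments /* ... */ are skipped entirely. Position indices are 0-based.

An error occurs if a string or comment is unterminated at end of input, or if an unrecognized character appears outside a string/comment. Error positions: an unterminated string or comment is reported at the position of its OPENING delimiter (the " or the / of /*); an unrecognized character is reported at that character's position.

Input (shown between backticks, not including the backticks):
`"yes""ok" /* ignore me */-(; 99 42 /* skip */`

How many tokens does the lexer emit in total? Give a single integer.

Answer: 7

Derivation:
pos=0: enter STRING mode
pos=0: emit STR "yes" (now at pos=5)
pos=5: enter STRING mode
pos=5: emit STR "ok" (now at pos=9)
pos=10: enter COMMENT mode (saw '/*')
exit COMMENT mode (now at pos=25)
pos=25: emit MINUS '-'
pos=26: emit LPAREN '('
pos=27: emit SEMI ';'
pos=29: emit NUM '99' (now at pos=31)
pos=32: emit NUM '42' (now at pos=34)
pos=35: enter COMMENT mode (saw '/*')
exit COMMENT mode (now at pos=45)
DONE. 7 tokens: [STR, STR, MINUS, LPAREN, SEMI, NUM, NUM]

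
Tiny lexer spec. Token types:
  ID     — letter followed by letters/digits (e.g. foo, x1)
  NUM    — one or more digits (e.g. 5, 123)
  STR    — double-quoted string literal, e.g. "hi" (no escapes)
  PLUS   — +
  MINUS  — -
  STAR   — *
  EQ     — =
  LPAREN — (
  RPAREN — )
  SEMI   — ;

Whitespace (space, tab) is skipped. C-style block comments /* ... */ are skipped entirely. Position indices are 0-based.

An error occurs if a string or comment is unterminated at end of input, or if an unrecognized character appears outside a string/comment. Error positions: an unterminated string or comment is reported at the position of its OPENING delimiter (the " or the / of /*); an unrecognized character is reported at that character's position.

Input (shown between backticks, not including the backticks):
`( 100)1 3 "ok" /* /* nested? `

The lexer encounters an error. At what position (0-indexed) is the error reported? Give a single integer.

pos=0: emit LPAREN '('
pos=2: emit NUM '100' (now at pos=5)
pos=5: emit RPAREN ')'
pos=6: emit NUM '1' (now at pos=7)
pos=8: emit NUM '3' (now at pos=9)
pos=10: enter STRING mode
pos=10: emit STR "ok" (now at pos=14)
pos=15: enter COMMENT mode (saw '/*')
pos=15: ERROR — unterminated comment (reached EOF)

Answer: 15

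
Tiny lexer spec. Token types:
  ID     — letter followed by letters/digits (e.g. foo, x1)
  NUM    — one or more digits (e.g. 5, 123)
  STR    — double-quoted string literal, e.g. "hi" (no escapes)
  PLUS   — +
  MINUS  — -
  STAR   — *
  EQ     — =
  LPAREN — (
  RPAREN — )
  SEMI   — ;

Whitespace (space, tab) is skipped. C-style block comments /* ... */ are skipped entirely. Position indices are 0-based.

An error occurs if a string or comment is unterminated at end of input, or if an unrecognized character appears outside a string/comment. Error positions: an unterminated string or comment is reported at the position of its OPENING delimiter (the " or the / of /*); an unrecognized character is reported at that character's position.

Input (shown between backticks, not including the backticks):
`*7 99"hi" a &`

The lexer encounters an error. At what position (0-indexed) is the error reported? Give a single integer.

Answer: 12

Derivation:
pos=0: emit STAR '*'
pos=1: emit NUM '7' (now at pos=2)
pos=3: emit NUM '99' (now at pos=5)
pos=5: enter STRING mode
pos=5: emit STR "hi" (now at pos=9)
pos=10: emit ID 'a' (now at pos=11)
pos=12: ERROR — unrecognized char '&'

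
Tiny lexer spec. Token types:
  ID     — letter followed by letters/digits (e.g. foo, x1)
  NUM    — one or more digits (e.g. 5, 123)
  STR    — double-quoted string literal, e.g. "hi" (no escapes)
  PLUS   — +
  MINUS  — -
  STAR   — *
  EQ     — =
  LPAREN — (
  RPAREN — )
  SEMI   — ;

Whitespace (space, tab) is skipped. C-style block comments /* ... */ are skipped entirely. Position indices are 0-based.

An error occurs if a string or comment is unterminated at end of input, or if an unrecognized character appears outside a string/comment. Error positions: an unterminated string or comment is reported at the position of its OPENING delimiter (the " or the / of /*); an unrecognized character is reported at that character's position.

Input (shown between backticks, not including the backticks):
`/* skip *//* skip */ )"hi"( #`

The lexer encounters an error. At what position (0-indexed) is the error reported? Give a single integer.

pos=0: enter COMMENT mode (saw '/*')
exit COMMENT mode (now at pos=10)
pos=10: enter COMMENT mode (saw '/*')
exit COMMENT mode (now at pos=20)
pos=21: emit RPAREN ')'
pos=22: enter STRING mode
pos=22: emit STR "hi" (now at pos=26)
pos=26: emit LPAREN '('
pos=28: ERROR — unrecognized char '#'

Answer: 28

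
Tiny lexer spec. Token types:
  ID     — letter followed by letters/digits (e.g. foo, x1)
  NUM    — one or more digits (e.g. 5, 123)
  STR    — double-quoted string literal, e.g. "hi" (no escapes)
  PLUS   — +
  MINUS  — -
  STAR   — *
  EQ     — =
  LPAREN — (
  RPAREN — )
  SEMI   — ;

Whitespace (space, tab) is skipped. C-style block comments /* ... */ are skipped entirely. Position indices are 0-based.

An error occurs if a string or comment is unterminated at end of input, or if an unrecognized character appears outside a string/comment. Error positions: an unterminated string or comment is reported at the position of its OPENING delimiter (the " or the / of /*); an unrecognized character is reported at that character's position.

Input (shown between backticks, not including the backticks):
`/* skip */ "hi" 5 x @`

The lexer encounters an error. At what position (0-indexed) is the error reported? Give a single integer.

pos=0: enter COMMENT mode (saw '/*')
exit COMMENT mode (now at pos=10)
pos=11: enter STRING mode
pos=11: emit STR "hi" (now at pos=15)
pos=16: emit NUM '5' (now at pos=17)
pos=18: emit ID 'x' (now at pos=19)
pos=20: ERROR — unrecognized char '@'

Answer: 20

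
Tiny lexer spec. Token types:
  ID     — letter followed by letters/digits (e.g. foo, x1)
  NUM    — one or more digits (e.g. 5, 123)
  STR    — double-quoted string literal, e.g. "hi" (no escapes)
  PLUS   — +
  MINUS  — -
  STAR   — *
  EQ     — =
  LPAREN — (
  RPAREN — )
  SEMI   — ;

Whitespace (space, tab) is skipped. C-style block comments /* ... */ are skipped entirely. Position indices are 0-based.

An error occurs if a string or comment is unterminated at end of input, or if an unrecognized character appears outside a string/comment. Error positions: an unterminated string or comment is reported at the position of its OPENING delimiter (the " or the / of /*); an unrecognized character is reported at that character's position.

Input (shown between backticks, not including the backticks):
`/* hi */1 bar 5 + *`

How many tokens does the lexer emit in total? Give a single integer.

pos=0: enter COMMENT mode (saw '/*')
exit COMMENT mode (now at pos=8)
pos=8: emit NUM '1' (now at pos=9)
pos=10: emit ID 'bar' (now at pos=13)
pos=14: emit NUM '5' (now at pos=15)
pos=16: emit PLUS '+'
pos=18: emit STAR '*'
DONE. 5 tokens: [NUM, ID, NUM, PLUS, STAR]

Answer: 5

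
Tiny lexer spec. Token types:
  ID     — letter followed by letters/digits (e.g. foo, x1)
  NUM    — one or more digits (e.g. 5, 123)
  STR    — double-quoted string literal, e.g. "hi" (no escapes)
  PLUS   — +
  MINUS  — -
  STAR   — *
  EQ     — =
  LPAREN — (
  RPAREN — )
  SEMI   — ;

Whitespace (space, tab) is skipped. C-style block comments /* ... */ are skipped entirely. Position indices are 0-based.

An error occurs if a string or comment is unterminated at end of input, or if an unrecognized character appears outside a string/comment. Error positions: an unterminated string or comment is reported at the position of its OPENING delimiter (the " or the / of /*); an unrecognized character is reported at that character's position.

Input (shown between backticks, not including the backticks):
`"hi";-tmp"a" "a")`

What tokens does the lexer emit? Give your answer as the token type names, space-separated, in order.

Answer: STR SEMI MINUS ID STR STR RPAREN

Derivation:
pos=0: enter STRING mode
pos=0: emit STR "hi" (now at pos=4)
pos=4: emit SEMI ';'
pos=5: emit MINUS '-'
pos=6: emit ID 'tmp' (now at pos=9)
pos=9: enter STRING mode
pos=9: emit STR "a" (now at pos=12)
pos=13: enter STRING mode
pos=13: emit STR "a" (now at pos=16)
pos=16: emit RPAREN ')'
DONE. 7 tokens: [STR, SEMI, MINUS, ID, STR, STR, RPAREN]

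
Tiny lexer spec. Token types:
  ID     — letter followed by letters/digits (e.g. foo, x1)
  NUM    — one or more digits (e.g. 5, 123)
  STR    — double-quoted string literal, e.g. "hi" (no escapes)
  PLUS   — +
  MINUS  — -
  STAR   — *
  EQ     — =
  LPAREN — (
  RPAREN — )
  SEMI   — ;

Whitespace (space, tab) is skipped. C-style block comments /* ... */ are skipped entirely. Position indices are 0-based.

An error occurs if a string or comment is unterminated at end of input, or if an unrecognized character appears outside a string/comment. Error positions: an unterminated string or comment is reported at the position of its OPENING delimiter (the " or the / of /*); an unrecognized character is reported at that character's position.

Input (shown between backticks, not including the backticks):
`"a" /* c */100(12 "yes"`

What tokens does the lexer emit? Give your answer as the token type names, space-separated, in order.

pos=0: enter STRING mode
pos=0: emit STR "a" (now at pos=3)
pos=4: enter COMMENT mode (saw '/*')
exit COMMENT mode (now at pos=11)
pos=11: emit NUM '100' (now at pos=14)
pos=14: emit LPAREN '('
pos=15: emit NUM '12' (now at pos=17)
pos=18: enter STRING mode
pos=18: emit STR "yes" (now at pos=23)
DONE. 5 tokens: [STR, NUM, LPAREN, NUM, STR]

Answer: STR NUM LPAREN NUM STR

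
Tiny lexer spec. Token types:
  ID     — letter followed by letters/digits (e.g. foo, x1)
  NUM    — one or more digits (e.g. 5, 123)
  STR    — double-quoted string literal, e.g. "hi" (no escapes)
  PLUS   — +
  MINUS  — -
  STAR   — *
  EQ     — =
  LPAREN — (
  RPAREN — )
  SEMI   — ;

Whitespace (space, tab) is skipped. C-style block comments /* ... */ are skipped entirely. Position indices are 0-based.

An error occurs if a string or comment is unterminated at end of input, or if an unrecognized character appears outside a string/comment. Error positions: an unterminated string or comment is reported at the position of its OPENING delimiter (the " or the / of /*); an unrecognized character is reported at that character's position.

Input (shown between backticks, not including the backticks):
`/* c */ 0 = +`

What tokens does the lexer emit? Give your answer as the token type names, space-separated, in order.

pos=0: enter COMMENT mode (saw '/*')
exit COMMENT mode (now at pos=7)
pos=8: emit NUM '0' (now at pos=9)
pos=10: emit EQ '='
pos=12: emit PLUS '+'
DONE. 3 tokens: [NUM, EQ, PLUS]

Answer: NUM EQ PLUS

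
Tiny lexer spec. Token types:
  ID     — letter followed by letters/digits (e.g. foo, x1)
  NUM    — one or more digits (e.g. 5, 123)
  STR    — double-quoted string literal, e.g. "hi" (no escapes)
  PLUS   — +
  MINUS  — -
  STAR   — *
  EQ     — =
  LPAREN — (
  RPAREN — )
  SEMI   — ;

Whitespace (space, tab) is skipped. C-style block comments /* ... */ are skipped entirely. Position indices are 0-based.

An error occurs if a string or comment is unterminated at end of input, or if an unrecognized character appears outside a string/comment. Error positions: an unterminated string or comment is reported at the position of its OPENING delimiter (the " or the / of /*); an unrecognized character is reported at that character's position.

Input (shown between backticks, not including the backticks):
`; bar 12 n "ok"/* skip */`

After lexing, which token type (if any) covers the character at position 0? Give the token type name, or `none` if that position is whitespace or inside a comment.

pos=0: emit SEMI ';'
pos=2: emit ID 'bar' (now at pos=5)
pos=6: emit NUM '12' (now at pos=8)
pos=9: emit ID 'n' (now at pos=10)
pos=11: enter STRING mode
pos=11: emit STR "ok" (now at pos=15)
pos=15: enter COMMENT mode (saw '/*')
exit COMMENT mode (now at pos=25)
DONE. 5 tokens: [SEMI, ID, NUM, ID, STR]
Position 0: char is ';' -> SEMI

Answer: SEMI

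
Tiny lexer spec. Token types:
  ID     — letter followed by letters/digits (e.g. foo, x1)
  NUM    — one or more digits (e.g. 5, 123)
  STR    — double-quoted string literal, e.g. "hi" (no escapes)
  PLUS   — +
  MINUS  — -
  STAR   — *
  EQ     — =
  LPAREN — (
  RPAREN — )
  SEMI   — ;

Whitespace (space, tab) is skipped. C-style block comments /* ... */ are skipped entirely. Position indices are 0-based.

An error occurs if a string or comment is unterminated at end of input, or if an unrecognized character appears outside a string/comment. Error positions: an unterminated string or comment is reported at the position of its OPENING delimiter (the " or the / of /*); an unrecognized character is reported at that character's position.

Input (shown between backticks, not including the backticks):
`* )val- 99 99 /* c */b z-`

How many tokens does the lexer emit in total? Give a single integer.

pos=0: emit STAR '*'
pos=2: emit RPAREN ')'
pos=3: emit ID 'val' (now at pos=6)
pos=6: emit MINUS '-'
pos=8: emit NUM '99' (now at pos=10)
pos=11: emit NUM '99' (now at pos=13)
pos=14: enter COMMENT mode (saw '/*')
exit COMMENT mode (now at pos=21)
pos=21: emit ID 'b' (now at pos=22)
pos=23: emit ID 'z' (now at pos=24)
pos=24: emit MINUS '-'
DONE. 9 tokens: [STAR, RPAREN, ID, MINUS, NUM, NUM, ID, ID, MINUS]

Answer: 9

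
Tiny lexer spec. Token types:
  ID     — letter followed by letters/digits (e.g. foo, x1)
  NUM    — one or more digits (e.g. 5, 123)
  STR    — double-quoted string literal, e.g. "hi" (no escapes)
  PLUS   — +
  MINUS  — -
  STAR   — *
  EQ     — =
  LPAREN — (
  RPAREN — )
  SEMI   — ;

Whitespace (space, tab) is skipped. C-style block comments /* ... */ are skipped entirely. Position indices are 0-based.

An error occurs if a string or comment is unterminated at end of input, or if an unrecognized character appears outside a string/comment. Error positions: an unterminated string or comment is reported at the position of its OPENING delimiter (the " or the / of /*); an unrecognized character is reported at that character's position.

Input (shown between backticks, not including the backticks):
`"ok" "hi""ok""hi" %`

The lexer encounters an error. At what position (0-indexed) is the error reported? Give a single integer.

Answer: 18

Derivation:
pos=0: enter STRING mode
pos=0: emit STR "ok" (now at pos=4)
pos=5: enter STRING mode
pos=5: emit STR "hi" (now at pos=9)
pos=9: enter STRING mode
pos=9: emit STR "ok" (now at pos=13)
pos=13: enter STRING mode
pos=13: emit STR "hi" (now at pos=17)
pos=18: ERROR — unrecognized char '%'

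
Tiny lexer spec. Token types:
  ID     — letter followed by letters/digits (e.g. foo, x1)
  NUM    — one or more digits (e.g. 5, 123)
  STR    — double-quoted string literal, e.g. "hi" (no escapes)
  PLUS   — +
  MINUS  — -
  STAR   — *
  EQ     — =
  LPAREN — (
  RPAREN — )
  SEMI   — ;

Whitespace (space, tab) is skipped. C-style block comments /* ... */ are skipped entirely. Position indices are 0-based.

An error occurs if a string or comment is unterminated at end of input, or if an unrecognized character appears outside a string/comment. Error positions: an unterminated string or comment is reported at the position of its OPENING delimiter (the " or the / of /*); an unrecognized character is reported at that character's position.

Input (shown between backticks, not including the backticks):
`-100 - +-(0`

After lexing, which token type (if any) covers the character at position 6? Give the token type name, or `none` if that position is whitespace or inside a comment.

pos=0: emit MINUS '-'
pos=1: emit NUM '100' (now at pos=4)
pos=5: emit MINUS '-'
pos=7: emit PLUS '+'
pos=8: emit MINUS '-'
pos=9: emit LPAREN '('
pos=10: emit NUM '0' (now at pos=11)
DONE. 7 tokens: [MINUS, NUM, MINUS, PLUS, MINUS, LPAREN, NUM]
Position 6: char is ' ' -> none

Answer: none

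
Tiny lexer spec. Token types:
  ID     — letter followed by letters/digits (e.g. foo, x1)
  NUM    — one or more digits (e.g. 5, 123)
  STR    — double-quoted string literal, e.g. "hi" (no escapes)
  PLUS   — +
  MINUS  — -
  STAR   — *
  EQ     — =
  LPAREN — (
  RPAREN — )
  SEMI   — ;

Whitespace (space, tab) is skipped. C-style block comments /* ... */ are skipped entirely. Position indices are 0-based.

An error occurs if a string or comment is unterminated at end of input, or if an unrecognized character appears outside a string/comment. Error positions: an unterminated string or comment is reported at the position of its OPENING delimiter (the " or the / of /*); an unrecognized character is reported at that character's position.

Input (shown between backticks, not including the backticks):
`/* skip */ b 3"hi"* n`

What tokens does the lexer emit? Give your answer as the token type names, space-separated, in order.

Answer: ID NUM STR STAR ID

Derivation:
pos=0: enter COMMENT mode (saw '/*')
exit COMMENT mode (now at pos=10)
pos=11: emit ID 'b' (now at pos=12)
pos=13: emit NUM '3' (now at pos=14)
pos=14: enter STRING mode
pos=14: emit STR "hi" (now at pos=18)
pos=18: emit STAR '*'
pos=20: emit ID 'n' (now at pos=21)
DONE. 5 tokens: [ID, NUM, STR, STAR, ID]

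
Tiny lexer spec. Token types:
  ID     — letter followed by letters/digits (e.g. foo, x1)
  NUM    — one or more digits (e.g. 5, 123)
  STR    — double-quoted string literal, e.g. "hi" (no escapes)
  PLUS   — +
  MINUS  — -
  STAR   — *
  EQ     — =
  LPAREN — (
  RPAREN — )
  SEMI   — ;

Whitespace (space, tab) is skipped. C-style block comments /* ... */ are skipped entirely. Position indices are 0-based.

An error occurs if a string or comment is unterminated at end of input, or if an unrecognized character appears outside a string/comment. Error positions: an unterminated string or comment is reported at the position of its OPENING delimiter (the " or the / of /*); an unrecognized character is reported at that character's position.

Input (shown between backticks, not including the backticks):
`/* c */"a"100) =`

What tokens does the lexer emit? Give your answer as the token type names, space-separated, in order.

Answer: STR NUM RPAREN EQ

Derivation:
pos=0: enter COMMENT mode (saw '/*')
exit COMMENT mode (now at pos=7)
pos=7: enter STRING mode
pos=7: emit STR "a" (now at pos=10)
pos=10: emit NUM '100' (now at pos=13)
pos=13: emit RPAREN ')'
pos=15: emit EQ '='
DONE. 4 tokens: [STR, NUM, RPAREN, EQ]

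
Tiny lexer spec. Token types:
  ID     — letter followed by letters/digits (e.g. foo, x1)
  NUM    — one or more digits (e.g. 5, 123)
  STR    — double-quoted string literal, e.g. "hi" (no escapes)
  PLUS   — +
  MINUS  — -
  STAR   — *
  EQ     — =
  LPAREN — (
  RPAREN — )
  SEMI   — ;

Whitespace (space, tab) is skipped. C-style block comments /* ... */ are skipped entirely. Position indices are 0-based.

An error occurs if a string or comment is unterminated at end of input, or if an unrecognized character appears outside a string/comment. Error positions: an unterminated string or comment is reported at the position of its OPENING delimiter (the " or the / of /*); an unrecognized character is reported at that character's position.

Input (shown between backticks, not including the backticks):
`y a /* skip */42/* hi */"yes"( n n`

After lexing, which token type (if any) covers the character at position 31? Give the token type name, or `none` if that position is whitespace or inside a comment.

pos=0: emit ID 'y' (now at pos=1)
pos=2: emit ID 'a' (now at pos=3)
pos=4: enter COMMENT mode (saw '/*')
exit COMMENT mode (now at pos=14)
pos=14: emit NUM '42' (now at pos=16)
pos=16: enter COMMENT mode (saw '/*')
exit COMMENT mode (now at pos=24)
pos=24: enter STRING mode
pos=24: emit STR "yes" (now at pos=29)
pos=29: emit LPAREN '('
pos=31: emit ID 'n' (now at pos=32)
pos=33: emit ID 'n' (now at pos=34)
DONE. 7 tokens: [ID, ID, NUM, STR, LPAREN, ID, ID]
Position 31: char is 'n' -> ID

Answer: ID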